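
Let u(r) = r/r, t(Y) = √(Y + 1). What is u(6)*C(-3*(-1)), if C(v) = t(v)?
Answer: 2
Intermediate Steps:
t(Y) = √(1 + Y)
C(v) = √(1 + v)
u(r) = 1
u(6)*C(-3*(-1)) = 1*√(1 - 3*(-1)) = 1*√(1 + 3) = 1*√4 = 1*2 = 2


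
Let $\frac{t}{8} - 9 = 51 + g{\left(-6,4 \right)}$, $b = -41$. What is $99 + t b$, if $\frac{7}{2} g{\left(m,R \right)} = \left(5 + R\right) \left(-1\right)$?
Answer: $- \frac{131163}{7} \approx -18738.0$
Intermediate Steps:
$g{\left(m,R \right)} = - \frac{10}{7} - \frac{2 R}{7}$ ($g{\left(m,R \right)} = \frac{2 \left(5 + R\right) \left(-1\right)}{7} = \frac{2 \left(-5 - R\right)}{7} = - \frac{10}{7} - \frac{2 R}{7}$)
$t = \frac{3216}{7}$ ($t = 72 + 8 \left(51 - \frac{18}{7}\right) = 72 + 8 \cdot \frac{339}{7} = 72 + \frac{2712}{7} = \frac{3216}{7} \approx 459.43$)
$99 + t b = 99 + \frac{3216}{7} \left(-41\right) = 99 - \frac{131856}{7} = - \frac{131163}{7}$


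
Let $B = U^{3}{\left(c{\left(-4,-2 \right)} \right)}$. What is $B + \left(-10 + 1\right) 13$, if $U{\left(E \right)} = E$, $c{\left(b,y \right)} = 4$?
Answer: $-53$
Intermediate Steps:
$B = 64$ ($B = 4^{3} = 64$)
$B + \left(-10 + 1\right) 13 = 64 + \left(-10 + 1\right) 13 = 64 - 117 = -53$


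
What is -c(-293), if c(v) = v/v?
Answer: -1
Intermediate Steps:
c(v) = 1
-c(-293) = -1*1 = -1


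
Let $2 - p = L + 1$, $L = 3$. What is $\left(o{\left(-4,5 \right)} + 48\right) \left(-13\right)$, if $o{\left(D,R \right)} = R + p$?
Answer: $-663$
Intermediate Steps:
$p = -2$ ($p = 2 - \left(3 + 1\right) = 2 - 4 = -2$)
$o{\left(D,R \right)} = -2 + R$ ($o{\left(D,R \right)} = R - 2 = -2 + R$)
$\left(o{\left(-4,5 \right)} + 48\right) \left(-13\right) = \left(\left(-2 + 5\right) + 48\right) \left(-13\right) = \left(3 + 48\right) \left(-13\right) = 51 \left(-13\right) = -663$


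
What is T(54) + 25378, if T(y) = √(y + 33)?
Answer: 25378 + √87 ≈ 25387.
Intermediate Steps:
T(y) = √(33 + y)
T(54) + 25378 = √(33 + 54) + 25378 = √87 + 25378 = 25378 + √87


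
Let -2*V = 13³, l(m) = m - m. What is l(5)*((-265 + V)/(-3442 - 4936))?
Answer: 0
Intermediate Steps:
l(m) = 0
V = -2197/2 (V = -½*13³ = -½*2197 = -2197/2 ≈ -1098.5)
l(5)*((-265 + V)/(-3442 - 4936)) = 0*((-265 - 2197/2)/(-3442 - 4936)) = 0*(-2727/2/(-8378)) = 0*(-2727/2*(-1/8378)) = 0*(2727/16756) = 0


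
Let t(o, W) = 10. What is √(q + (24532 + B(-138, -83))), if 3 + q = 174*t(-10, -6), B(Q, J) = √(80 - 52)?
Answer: √(26269 + 2*√7) ≈ 162.09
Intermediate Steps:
B(Q, J) = 2*√7 (B(Q, J) = √28 = 2*√7)
q = 1737 (q = -3 + 174*10 = -3 + 1740 = 1737)
√(q + (24532 + B(-138, -83))) = √(1737 + (24532 + 2*√7)) = √(26269 + 2*√7)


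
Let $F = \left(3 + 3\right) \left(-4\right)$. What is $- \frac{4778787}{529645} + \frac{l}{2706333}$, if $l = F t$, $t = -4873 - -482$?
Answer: $- \frac{4292390949797}{477798580595} \approx -8.9837$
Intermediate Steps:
$F = -24$ ($F = 6 \left(-4\right) = -24$)
$t = -4391$ ($t = -4873 + 482 = -4391$)
$l = 105384$ ($l = \left(-24\right) \left(-4391\right) = 105384$)
$- \frac{4778787}{529645} + \frac{l}{2706333} = - \frac{4778787}{529645} + \frac{105384}{2706333} = \left(-4778787\right) \frac{1}{529645} + 105384 \cdot \frac{1}{2706333} = - \frac{4778787}{529645} + \frac{35128}{902111} = - \frac{4292390949797}{477798580595}$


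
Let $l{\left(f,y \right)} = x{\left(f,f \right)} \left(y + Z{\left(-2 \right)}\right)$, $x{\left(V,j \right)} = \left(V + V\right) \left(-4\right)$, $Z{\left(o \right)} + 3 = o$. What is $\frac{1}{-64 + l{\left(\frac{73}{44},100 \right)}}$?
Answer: $- \frac{11}{14574} \approx -0.00075477$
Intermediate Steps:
$Z{\left(o \right)} = -3 + o$
$x{\left(V,j \right)} = - 8 V$ ($x{\left(V,j \right)} = 2 V \left(-4\right) = - 8 V$)
$l{\left(f,y \right)} = - 8 f \left(-5 + y\right)$ ($l{\left(f,y \right)} = - 8 f \left(y - 5\right) = - 8 f \left(-5 + y\right)$)
$\frac{1}{-64 + l{\left(\frac{73}{44},100 \right)}} = \frac{1}{-64 + 8 \cdot \frac{73}{44} \left(5 - 100\right)} = \frac{1}{-64 + 8 \cdot 73 \cdot \frac{1}{44} \left(5 - 100\right)} = \frac{1}{-64 + 8 \cdot \frac{73}{44} \left(-95\right)} = \frac{1}{-64 - \frac{13870}{11}} = \frac{1}{- \frac{14574}{11}} = - \frac{11}{14574}$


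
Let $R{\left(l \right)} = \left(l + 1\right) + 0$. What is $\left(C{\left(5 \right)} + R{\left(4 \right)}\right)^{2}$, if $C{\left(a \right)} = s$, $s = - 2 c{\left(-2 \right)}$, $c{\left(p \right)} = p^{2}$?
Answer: $9$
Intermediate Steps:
$R{\left(l \right)} = 1 + l$ ($R{\left(l \right)} = \left(1 + l\right) + 0 = 1 + l$)
$s = -8$ ($s = - 2 \left(-2\right)^{2} = \left(-2\right) 4 = -8$)
$C{\left(a \right)} = -8$
$\left(C{\left(5 \right)} + R{\left(4 \right)}\right)^{2} = \left(-8 + \left(1 + 4\right)\right)^{2} = \left(-8 + 5\right)^{2} = \left(-3\right)^{2} = 9$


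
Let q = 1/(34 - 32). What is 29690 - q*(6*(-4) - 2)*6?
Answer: 29768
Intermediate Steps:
q = ½ (q = 1/2 = ½ ≈ 0.50000)
29690 - q*(6*(-4) - 2)*6 = 29690 - (6*(-4) - 2)/2*6 = 29690 - (-24 - 2)/2*6 = 29690 - (½)*(-26)*6 = 29690 - (-13)*6 = 29690 - 1*(-78) = 29690 + 78 = 29768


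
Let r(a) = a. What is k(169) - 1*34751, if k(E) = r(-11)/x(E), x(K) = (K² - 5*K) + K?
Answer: -88093786/2535 ≈ -34751.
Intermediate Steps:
x(K) = K² - 4*K
k(E) = -11/(E*(-4 + E)) (k(E) = -11*1/(E*(-4 + E)) = -11/(E*(-4 + E)))
k(169) - 1*34751 = -11/(169*(-4 + 169)) - 1*34751 = -11*1/169/165 - 34751 = -11*1/169*1/165 - 34751 = -1/2535 - 34751 = -88093786/2535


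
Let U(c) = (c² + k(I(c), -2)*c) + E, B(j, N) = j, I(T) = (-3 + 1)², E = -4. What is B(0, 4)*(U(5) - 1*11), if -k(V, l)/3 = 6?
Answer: 0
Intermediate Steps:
I(T) = 4 (I(T) = (-2)² = 4)
k(V, l) = -18 (k(V, l) = -3*6 = -18)
U(c) = -4 + c² - 18*c (U(c) = (c² - 18*c) - 4 = -4 + c² - 18*c)
B(0, 4)*(U(5) - 1*11) = 0*((-4 + 5² - 18*5) - 1*11) = 0*((-4 + 25 - 90) - 11) = 0*(-69 - 11) = 0*(-80) = 0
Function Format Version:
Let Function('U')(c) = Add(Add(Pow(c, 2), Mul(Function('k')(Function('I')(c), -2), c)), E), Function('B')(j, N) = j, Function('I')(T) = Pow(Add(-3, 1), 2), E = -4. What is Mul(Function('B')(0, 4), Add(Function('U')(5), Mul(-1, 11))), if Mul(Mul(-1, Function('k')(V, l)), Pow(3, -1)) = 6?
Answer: 0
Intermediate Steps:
Function('I')(T) = 4 (Function('I')(T) = Pow(-2, 2) = 4)
Function('k')(V, l) = -18 (Function('k')(V, l) = Mul(-3, 6) = -18)
Function('U')(c) = Add(-4, Pow(c, 2), Mul(-18, c)) (Function('U')(c) = Add(Add(Pow(c, 2), Mul(-18, c)), -4) = Add(-4, Pow(c, 2), Mul(-18, c)))
Mul(Function('B')(0, 4), Add(Function('U')(5), Mul(-1, 11))) = Mul(0, Add(Add(-4, Pow(5, 2), Mul(-18, 5)), Mul(-1, 11))) = Mul(0, Add(Add(-4, 25, -90), -11)) = Mul(0, Add(-69, -11)) = Mul(0, -80) = 0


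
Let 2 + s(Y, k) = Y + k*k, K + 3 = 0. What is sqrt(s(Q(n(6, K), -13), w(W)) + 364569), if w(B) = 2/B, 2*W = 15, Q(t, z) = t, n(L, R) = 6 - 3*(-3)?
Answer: sqrt(82030966)/15 ≈ 603.81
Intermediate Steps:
K = -3 (K = -3 + 0 = -3)
n(L, R) = 15 (n(L, R) = 6 + 9 = 15)
W = 15/2 (W = (1/2)*15 = 15/2 ≈ 7.5000)
s(Y, k) = -2 + Y + k**2 (s(Y, k) = -2 + (Y + k*k) = -2 + (Y + k**2) = -2 + Y + k**2)
sqrt(s(Q(n(6, K), -13), w(W)) + 364569) = sqrt((-2 + 15 + (2/(15/2))**2) + 364569) = sqrt((-2 + 15 + (2*(2/15))**2) + 364569) = sqrt((-2 + 15 + (4/15)**2) + 364569) = sqrt((-2 + 15 + 16/225) + 364569) = sqrt(2941/225 + 364569) = sqrt(82030966/225) = sqrt(82030966)/15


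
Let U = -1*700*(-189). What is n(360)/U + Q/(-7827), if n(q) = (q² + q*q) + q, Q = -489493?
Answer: 5889903/91315 ≈ 64.501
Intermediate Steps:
n(q) = q + 2*q² (n(q) = (q² + q²) + q = 2*q² + q = q + 2*q²)
U = 132300 (U = -700*(-189) = 132300)
n(360)/U + Q/(-7827) = (360*(1 + 2*360))/132300 - 489493/(-7827) = (360*(1 + 720))*(1/132300) - 489493*(-1/7827) = (360*721)*(1/132300) + 489493/7827 = 259560*(1/132300) + 489493/7827 = 206/105 + 489493/7827 = 5889903/91315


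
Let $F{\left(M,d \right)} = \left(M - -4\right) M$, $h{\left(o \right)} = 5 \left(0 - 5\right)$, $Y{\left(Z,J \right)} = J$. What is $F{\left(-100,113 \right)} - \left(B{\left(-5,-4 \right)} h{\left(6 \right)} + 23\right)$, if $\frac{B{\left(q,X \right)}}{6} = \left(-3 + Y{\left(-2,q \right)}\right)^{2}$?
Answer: $19177$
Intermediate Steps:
$B{\left(q,X \right)} = 6 \left(-3 + q\right)^{2}$
$h{\left(o \right)} = -25$ ($h{\left(o \right)} = 5 \left(-5\right) = -25$)
$F{\left(M,d \right)} = M \left(4 + M\right)$ ($F{\left(M,d \right)} = \left(M + 4\right) M = \left(4 + M\right) M = M \left(4 + M\right)$)
$F{\left(-100,113 \right)} - \left(B{\left(-5,-4 \right)} h{\left(6 \right)} + 23\right) = - 100 \left(4 - 100\right) - \left(6 \left(-3 - 5\right)^{2} \left(-25\right) + 23\right) = \left(-100\right) \left(-96\right) - \left(6 \left(-8\right)^{2} \left(-25\right) + 23\right) = 9600 - \left(6 \cdot 64 \left(-25\right) + 23\right) = 9600 - \left(384 \left(-25\right) + 23\right) = 9600 - \left(-9600 + 23\right) = 9600 - -9577 = 9600 + 9577 = 19177$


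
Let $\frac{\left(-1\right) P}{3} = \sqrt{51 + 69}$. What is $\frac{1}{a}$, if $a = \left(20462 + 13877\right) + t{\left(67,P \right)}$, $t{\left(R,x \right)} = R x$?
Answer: $\frac{34339}{1174318801} + \frac{402 \sqrt{30}}{1174318801} \approx 3.1117 \cdot 10^{-5}$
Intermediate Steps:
$P = - 6 \sqrt{30}$ ($P = - 3 \sqrt{51 + 69} = - 3 \sqrt{120} = - 3 \cdot 2 \sqrt{30} = - 6 \sqrt{30} \approx -32.863$)
$a = 34339 - 402 \sqrt{30}$ ($a = \left(20462 + 13877\right) + 67 \left(- 6 \sqrt{30}\right) = 34339 - 402 \sqrt{30} \approx 32137.0$)
$\frac{1}{a} = \frac{1}{34339 - 402 \sqrt{30}}$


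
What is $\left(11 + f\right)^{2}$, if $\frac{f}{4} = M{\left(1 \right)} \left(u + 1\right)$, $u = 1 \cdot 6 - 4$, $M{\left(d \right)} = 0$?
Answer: $121$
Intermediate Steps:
$u = 2$ ($u = 6 - 4 = 2$)
$f = 0$ ($f = 4 \cdot 0 \left(2 + 1\right) = 4 \cdot 0 \cdot 3 = 4 \cdot 0 = 0$)
$\left(11 + f\right)^{2} = \left(11 + 0\right)^{2} = 11^{2} = 121$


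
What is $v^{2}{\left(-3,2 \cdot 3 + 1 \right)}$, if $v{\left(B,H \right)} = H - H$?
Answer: $0$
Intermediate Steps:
$v{\left(B,H \right)} = 0$
$v^{2}{\left(-3,2 \cdot 3 + 1 \right)} = 0^{2} = 0$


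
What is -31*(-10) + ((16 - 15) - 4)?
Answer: 307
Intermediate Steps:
-31*(-10) + ((16 - 15) - 4) = 310 + (1 - 4) = 310 - 3 = 307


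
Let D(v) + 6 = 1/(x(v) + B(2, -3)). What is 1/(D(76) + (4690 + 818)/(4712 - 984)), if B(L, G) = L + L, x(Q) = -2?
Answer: -932/3749 ≈ -0.24860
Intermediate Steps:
B(L, G) = 2*L
D(v) = -11/2 (D(v) = -6 + 1/(-2 + 2*2) = -6 + 1/(-2 + 4) = -6 + 1/2 = -6 + ½ = -11/2)
1/(D(76) + (4690 + 818)/(4712 - 984)) = 1/(-11/2 + (4690 + 818)/(4712 - 984)) = 1/(-11/2 + 5508/3728) = 1/(-11/2 + 5508*(1/3728)) = 1/(-11/2 + 1377/932) = 1/(-3749/932) = -932/3749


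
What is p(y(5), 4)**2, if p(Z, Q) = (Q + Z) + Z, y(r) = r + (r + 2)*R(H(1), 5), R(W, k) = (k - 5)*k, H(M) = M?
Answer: 196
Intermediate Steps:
R(W, k) = k*(-5 + k) (R(W, k) = (-5 + k)*k = k*(-5 + k))
y(r) = r (y(r) = r + (r + 2)*(5*(-5 + 5)) = r + (2 + r)*(5*0) = r + (2 + r)*0 = r + 0 = r)
p(Z, Q) = Q + 2*Z
p(y(5), 4)**2 = (4 + 2*5)**2 = (4 + 10)**2 = 14**2 = 196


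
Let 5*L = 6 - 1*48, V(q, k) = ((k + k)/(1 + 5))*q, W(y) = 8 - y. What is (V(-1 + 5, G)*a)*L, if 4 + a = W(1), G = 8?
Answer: -1344/5 ≈ -268.80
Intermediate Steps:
a = 3 (a = -4 + (8 - 1*1) = -4 + (8 - 1) = -4 + 7 = 3)
V(q, k) = k*q/3 (V(q, k) = ((2*k)/6)*q = ((2*k)*(⅙))*q = (k/3)*q = k*q/3)
L = -42/5 (L = (6 - 1*48)/5 = (6 - 48)/5 = (⅕)*(-42) = -42/5 ≈ -8.4000)
(V(-1 + 5, G)*a)*L = (((⅓)*8*(-1 + 5))*3)*(-42/5) = (((⅓)*8*4)*3)*(-42/5) = ((32/3)*3)*(-42/5) = 32*(-42/5) = -1344/5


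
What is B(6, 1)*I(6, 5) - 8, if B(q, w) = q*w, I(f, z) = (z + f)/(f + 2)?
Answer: ¼ ≈ 0.25000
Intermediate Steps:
I(f, z) = (f + z)/(2 + f)
B(6, 1)*I(6, 5) - 8 = (6*1)*((6 + 5)/(2 + 6)) - 8 = 6*(11/8) - 8 = 33/4 - 8 = ¼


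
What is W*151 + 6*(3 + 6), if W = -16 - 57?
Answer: -10969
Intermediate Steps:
W = -73
W*151 + 6*(3 + 6) = -73*151 + 6*(3 + 6) = -11023 + 6*9 = -11023 + 54 = -10969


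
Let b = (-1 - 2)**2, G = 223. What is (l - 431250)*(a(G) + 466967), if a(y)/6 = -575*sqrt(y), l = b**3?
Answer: -201039099807 + 1485297450*sqrt(223) ≈ -1.7886e+11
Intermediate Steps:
b = 9 (b = (-3)**2 = 9)
l = 729 (l = 9**3 = 729)
a(y) = -3450*sqrt(y) (a(y) = 6*(-575*sqrt(y)) = -3450*sqrt(y))
(l - 431250)*(a(G) + 466967) = (729 - 431250)*(-3450*sqrt(223) + 466967) = -430521*(466967 - 3450*sqrt(223)) = -201039099807 + 1485297450*sqrt(223)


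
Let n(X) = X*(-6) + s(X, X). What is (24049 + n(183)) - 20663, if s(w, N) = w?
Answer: 2471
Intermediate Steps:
n(X) = -5*X (n(X) = X*(-6) + X = -6*X + X = -5*X)
(24049 + n(183)) - 20663 = (24049 - 5*183) - 20663 = (24049 - 915) - 20663 = 23134 - 20663 = 2471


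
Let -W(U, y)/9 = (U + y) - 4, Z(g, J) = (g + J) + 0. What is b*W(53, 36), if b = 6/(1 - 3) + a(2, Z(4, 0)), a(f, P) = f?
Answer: 765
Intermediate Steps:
Z(g, J) = J + g (Z(g, J) = (J + g) + 0 = J + g)
W(U, y) = 36 - 9*U - 9*y (W(U, y) = -9*((U + y) - 4) = -9*(-4 + U + y) = 36 - 9*U - 9*y)
b = -1 (b = 6/(1 - 3) + 2 = 6/(-2) + 2 = 6*(-½) + 2 = -3 + 2 = -1)
b*W(53, 36) = -(36 - 9*53 - 9*36) = -(36 - 477 - 324) = -1*(-765) = 765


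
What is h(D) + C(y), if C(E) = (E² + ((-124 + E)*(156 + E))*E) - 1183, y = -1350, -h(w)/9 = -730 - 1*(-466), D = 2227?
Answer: -2374116907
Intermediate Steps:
h(w) = 2376 (h(w) = -9*(-730 - 1*(-466)) = -9*(-730 + 466) = -9*(-264) = 2376)
C(E) = -1183 + E² + E*(-124 + E)*(156 + E) (C(E) = (E² + E*(-124 + E)*(156 + E)) - 1183 = -1183 + E² + E*(-124 + E)*(156 + E))
h(D) + C(y) = 2376 + (-1183 + (-1350)³ - 19344*(-1350) + 33*(-1350)²) = 2376 + (-1183 - 2460375000 + 26114400 + 33*1822500) = 2376 + (-1183 - 2460375000 + 26114400 + 60142500) = 2376 - 2374119283 = -2374116907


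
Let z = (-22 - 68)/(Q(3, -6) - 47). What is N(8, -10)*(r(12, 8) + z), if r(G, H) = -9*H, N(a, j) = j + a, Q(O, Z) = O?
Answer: 1539/11 ≈ 139.91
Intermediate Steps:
N(a, j) = a + j
z = 45/22 (z = (-22 - 68)/(3 - 47) = -90/(-44) = -90*(-1/44) = 45/22 ≈ 2.0455)
N(8, -10)*(r(12, 8) + z) = (8 - 10)*(-9*8 + 45/22) = -2*(-72 + 45/22) = -2*(-1539/22) = 1539/11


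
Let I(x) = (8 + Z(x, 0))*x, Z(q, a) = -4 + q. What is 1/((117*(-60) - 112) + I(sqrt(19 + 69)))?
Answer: -1761/12404132 - sqrt(22)/6202066 ≈ -0.00014273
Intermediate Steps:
I(x) = x*(4 + x) (I(x) = (8 + (-4 + x))*x = (4 + x)*x = x*(4 + x))
1/((117*(-60) - 112) + I(sqrt(19 + 69))) = 1/((117*(-60) - 112) + sqrt(19 + 69)*(4 + sqrt(19 + 69))) = 1/((-7020 - 112) + sqrt(88)*(4 + sqrt(88))) = 1/(-7132 + (2*sqrt(22))*(4 + 2*sqrt(22))) = 1/(-7132 + 2*sqrt(22)*(4 + 2*sqrt(22)))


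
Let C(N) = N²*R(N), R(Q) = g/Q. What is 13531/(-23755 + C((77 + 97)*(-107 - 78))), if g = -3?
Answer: 13531/72815 ≈ 0.18583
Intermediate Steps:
R(Q) = -3/Q
C(N) = -3*N (C(N) = N²*(-3/N) = -3*N)
13531/(-23755 + C((77 + 97)*(-107 - 78))) = 13531/(-23755 - 3*(77 + 97)*(-107 - 78)) = 13531/(-23755 - 522*(-185)) = 13531/(-23755 - 3*(-32190)) = 13531/(-23755 + 96570) = 13531/72815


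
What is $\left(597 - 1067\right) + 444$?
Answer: $-26$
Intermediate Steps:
$\left(597 - 1067\right) + 444 = -470 + 444 = -26$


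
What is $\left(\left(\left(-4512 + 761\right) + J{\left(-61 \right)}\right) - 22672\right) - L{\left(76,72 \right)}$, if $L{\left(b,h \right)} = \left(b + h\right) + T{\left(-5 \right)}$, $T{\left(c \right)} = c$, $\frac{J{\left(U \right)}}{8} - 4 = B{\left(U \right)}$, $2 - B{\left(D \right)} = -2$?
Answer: $-26502$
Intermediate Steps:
$B{\left(D \right)} = 4$ ($B{\left(D \right)} = 2 - -2 = 2 + 2 = 4$)
$J{\left(U \right)} = 64$ ($J{\left(U \right)} = 32 + 8 \cdot 4 = 32 + 32 = 64$)
$L{\left(b,h \right)} = -5 + b + h$ ($L{\left(b,h \right)} = \left(b + h\right) - 5 = -5 + b + h$)
$\left(\left(\left(-4512 + 761\right) + J{\left(-61 \right)}\right) - 22672\right) - L{\left(76,72 \right)} = \left(\left(\left(-4512 + 761\right) + 64\right) - 22672\right) - \left(-5 + 76 + 72\right) = \left(\left(-3751 + 64\right) - 22672\right) - 143 = \left(-3687 - 22672\right) - 143 = -26359 - 143 = -26502$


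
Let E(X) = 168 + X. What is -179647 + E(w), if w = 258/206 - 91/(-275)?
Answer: -5083697827/28325 ≈ -1.7948e+5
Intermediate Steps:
w = 44848/28325 (w = 258*(1/206) - 91*(-1/275) = 129/103 + 91/275 = 44848/28325 ≈ 1.5833)
-179647 + E(w) = -179647 + (168 + 44848/28325) = -179647 + 4803448/28325 = -5083697827/28325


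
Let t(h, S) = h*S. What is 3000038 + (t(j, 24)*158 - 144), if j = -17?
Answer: 2935430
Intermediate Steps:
t(h, S) = S*h
3000038 + (t(j, 24)*158 - 144) = 3000038 + ((24*(-17))*158 - 144) = 3000038 + (-408*158 - 144) = 3000038 + (-64464 - 144) = 3000038 - 64608 = 2935430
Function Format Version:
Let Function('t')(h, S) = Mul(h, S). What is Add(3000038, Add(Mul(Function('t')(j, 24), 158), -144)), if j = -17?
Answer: 2935430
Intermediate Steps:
Function('t')(h, S) = Mul(S, h)
Add(3000038, Add(Mul(Function('t')(j, 24), 158), -144)) = Add(3000038, Add(Mul(Mul(24, -17), 158), -144)) = Add(3000038, Add(Mul(-408, 158), -144)) = Add(3000038, Add(-64464, -144)) = Add(3000038, -64608) = 2935430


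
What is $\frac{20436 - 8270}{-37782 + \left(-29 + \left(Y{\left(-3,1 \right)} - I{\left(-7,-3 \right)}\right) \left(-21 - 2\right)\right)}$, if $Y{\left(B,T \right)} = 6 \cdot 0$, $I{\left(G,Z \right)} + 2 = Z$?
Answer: $- \frac{869}{2709} \approx -0.32078$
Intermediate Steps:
$I{\left(G,Z \right)} = -2 + Z$
$Y{\left(B,T \right)} = 0$
$\frac{20436 - 8270}{-37782 + \left(-29 + \left(Y{\left(-3,1 \right)} - I{\left(-7,-3 \right)}\right) \left(-21 - 2\right)\right)} = \frac{20436 - 8270}{-37782 + \left(-29 + \left(0 - \left(-2 - 3\right)\right) \left(-21 - 2\right)\right)} = \frac{12166}{-37782 + \left(-29 + \left(0 - -5\right) \left(-21 - 2\right)\right)} = \frac{12166}{-37782 + \left(-29 + \left(0 + 5\right) \left(-23\right)\right)} = \frac{12166}{-37782 + \left(-29 + 5 \left(-23\right)\right)} = \frac{12166}{-37782 - 144} = \frac{12166}{-37926} = 12166 \left(- \frac{1}{37926}\right) = - \frac{869}{2709}$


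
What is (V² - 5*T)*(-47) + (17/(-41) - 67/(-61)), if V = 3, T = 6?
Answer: 2470197/2501 ≈ 987.68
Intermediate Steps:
(V² - 5*T)*(-47) + (17/(-41) - 67/(-61)) = (3² - 5*6)*(-47) + (17/(-41) - 67/(-61)) = (9 - 30)*(-47) + (17*(-1/41) - 67*(-1/61)) = -21*(-47) + (-17/41 + 67/61) = 987 + 1710/2501 = 2470197/2501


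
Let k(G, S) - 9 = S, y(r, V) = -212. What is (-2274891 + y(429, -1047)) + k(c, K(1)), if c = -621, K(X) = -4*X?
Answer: -2275098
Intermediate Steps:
k(G, S) = 9 + S
(-2274891 + y(429, -1047)) + k(c, K(1)) = (-2274891 - 212) + (9 - 4*1) = -2275103 + (9 - 4) = -2275103 + 5 = -2275098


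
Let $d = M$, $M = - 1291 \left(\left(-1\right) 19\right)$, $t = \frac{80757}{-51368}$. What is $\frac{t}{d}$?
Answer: $- \frac{80757}{1260005672} \approx -6.4093 \cdot 10^{-5}$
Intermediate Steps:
$t = - \frac{80757}{51368}$ ($t = 80757 \left(- \frac{1}{51368}\right) = - \frac{80757}{51368} \approx -1.5721$)
$M = 24529$ ($M = \left(-1291\right) \left(-19\right) = 24529$)
$d = 24529$
$\frac{t}{d} = - \frac{80757}{51368 \cdot 24529} = \left(- \frac{80757}{51368}\right) \frac{1}{24529} = - \frac{80757}{1260005672}$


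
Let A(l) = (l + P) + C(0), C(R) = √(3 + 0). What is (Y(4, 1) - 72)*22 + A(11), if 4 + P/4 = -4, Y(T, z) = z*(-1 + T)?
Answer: -1539 + √3 ≈ -1537.3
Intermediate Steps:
C(R) = √3
P = -32 (P = -16 + 4*(-4) = -16 - 16 = -32)
A(l) = -32 + l + √3 (A(l) = (l - 32) + √3 = (-32 + l) + √3 = -32 + l + √3)
(Y(4, 1) - 72)*22 + A(11) = (1*(-1 + 4) - 72)*22 + (-32 + 11 + √3) = (1*3 - 72)*22 + (-21 + √3) = (3 - 72)*22 + (-21 + √3) = -69*22 + (-21 + √3) = -1518 + (-21 + √3) = -1539 + √3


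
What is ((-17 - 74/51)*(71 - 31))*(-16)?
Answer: 602240/51 ≈ 11809.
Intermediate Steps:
((-17 - 74/51)*(71 - 31))*(-16) = ((-17 - 74*1/51)*40)*(-16) = ((-17 - 74/51)*40)*(-16) = -941/51*40*(-16) = -37640/51*(-16) = 602240/51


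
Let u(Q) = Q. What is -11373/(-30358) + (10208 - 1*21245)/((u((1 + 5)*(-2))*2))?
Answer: 55889033/121432 ≈ 460.25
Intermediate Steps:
-11373/(-30358) + (10208 - 1*21245)/((u((1 + 5)*(-2))*2)) = -11373/(-30358) + (10208 - 1*21245)/((((1 + 5)*(-2))*2)) = -11373*(-1/30358) + (10208 - 21245)/(((6*(-2))*2)) = 11373/30358 - 11037/((-12*2)) = 11373/30358 - 11037/(-24) = 11373/30358 - 11037*(-1/24) = 11373/30358 + 3679/8 = 55889033/121432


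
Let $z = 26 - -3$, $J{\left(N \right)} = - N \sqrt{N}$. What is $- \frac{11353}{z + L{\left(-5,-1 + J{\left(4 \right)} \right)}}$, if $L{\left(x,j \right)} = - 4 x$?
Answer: $- \frac{11353}{49} \approx -231.69$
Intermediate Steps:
$J{\left(N \right)} = - N^{\frac{3}{2}}$
$z = 29$ ($z = 26 + 3 = 29$)
$- \frac{11353}{z + L{\left(-5,-1 + J{\left(4 \right)} \right)}} = - \frac{11353}{29 - -20} = - \frac{11353}{29 + 20} = - \frac{11353}{49}$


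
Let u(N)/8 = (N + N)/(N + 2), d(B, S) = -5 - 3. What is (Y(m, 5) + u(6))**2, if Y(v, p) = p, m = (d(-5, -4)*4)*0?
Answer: 289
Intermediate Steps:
d(B, S) = -8
u(N) = 16*N/(2 + N) (u(N) = 8*((N + N)/(N + 2)) = 8*((2*N)/(2 + N)) = 8*(2*N/(2 + N)) = 16*N/(2 + N))
m = 0 (m = -8*4*0 = -32*0 = 0)
(Y(m, 5) + u(6))**2 = (5 + 16*6/(2 + 6))**2 = (5 + 16*6/8)**2 = (5 + 16*6*(1/8))**2 = (5 + 12)**2 = 17**2 = 289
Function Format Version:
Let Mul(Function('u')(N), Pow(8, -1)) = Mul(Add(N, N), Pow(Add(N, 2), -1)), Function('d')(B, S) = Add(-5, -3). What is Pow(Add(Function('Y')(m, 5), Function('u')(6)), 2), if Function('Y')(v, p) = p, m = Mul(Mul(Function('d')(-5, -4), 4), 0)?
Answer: 289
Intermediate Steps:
Function('d')(B, S) = -8
Function('u')(N) = Mul(16, N, Pow(Add(2, N), -1)) (Function('u')(N) = Mul(8, Mul(Add(N, N), Pow(Add(N, 2), -1))) = Mul(8, Mul(Mul(2, N), Pow(Add(2, N), -1))) = Mul(8, Mul(2, N, Pow(Add(2, N), -1))) = Mul(16, N, Pow(Add(2, N), -1)))
m = 0 (m = Mul(Mul(-8, 4), 0) = Mul(-32, 0) = 0)
Pow(Add(Function('Y')(m, 5), Function('u')(6)), 2) = Pow(Add(5, Mul(16, 6, Pow(Add(2, 6), -1))), 2) = Pow(Add(5, Mul(16, 6, Pow(8, -1))), 2) = Pow(Add(5, Mul(16, 6, Rational(1, 8))), 2) = Pow(Add(5, 12), 2) = Pow(17, 2) = 289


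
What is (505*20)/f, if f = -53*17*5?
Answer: -2020/901 ≈ -2.2420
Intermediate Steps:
f = -4505 (f = -901*5 = -4505)
(505*20)/f = (505*20)/(-4505) = 10100*(-1/4505) = -2020/901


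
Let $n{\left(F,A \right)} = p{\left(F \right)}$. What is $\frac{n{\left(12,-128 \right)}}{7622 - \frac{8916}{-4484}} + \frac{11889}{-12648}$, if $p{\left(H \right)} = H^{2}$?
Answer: $- \frac{33189180249}{36032006056} \approx -0.9211$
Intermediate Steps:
$n{\left(F,A \right)} = F^{2}$
$\frac{n{\left(12,-128 \right)}}{7622 - \frac{8916}{-4484}} + \frac{11889}{-12648} = \frac{12^{2}}{7622 - \frac{8916}{-4484}} + \frac{11889}{-12648} = \frac{144}{7622 - - \frac{2229}{1121}} + 11889 \left(- \frac{1}{12648}\right) = \frac{144}{7622 + \frac{2229}{1121}} - \frac{3963}{4216} = \frac{144}{\frac{8546491}{1121}} - \frac{3963}{4216} = 144 \cdot \frac{1121}{8546491} - \frac{3963}{4216} = \frac{161424}{8546491} - \frac{3963}{4216} = - \frac{33189180249}{36032006056}$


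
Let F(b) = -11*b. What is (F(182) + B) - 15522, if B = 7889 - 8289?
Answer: -17924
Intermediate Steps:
B = -400
(F(182) + B) - 15522 = (-11*182 - 400) - 15522 = (-2002 - 400) - 15522 = -2402 - 15522 = -17924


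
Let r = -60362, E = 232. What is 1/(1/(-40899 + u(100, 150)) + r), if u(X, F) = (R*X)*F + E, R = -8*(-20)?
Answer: -2359333/142414058545 ≈ -1.6567e-5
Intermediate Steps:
R = 160
u(X, F) = 232 + 160*F*X (u(X, F) = (160*X)*F + 232 = 160*F*X + 232 = 232 + 160*F*X)
1/(1/(-40899 + u(100, 150)) + r) = 1/(1/(-40899 + (232 + 160*150*100)) - 60362) = 1/(1/(-40899 + (232 + 2400000)) - 60362) = 1/(1/(-40899 + 2400232) - 60362) = 1/(1/2359333 - 60362) = 1/(-142414058545/2359333) = -2359333/142414058545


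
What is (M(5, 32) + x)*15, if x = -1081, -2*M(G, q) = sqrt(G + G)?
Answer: -16215 - 15*sqrt(10)/2 ≈ -16239.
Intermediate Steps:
M(G, q) = -sqrt(2)*sqrt(G)/2 (M(G, q) = -sqrt(G + G)/2 = -sqrt(2)*sqrt(G)/2)
(M(5, 32) + x)*15 = (-sqrt(2)*sqrt(5)/2 - 1081)*15 = (-sqrt(10)/2 - 1081)*15 = (-1081 - sqrt(10)/2)*15 = -16215 - 15*sqrt(10)/2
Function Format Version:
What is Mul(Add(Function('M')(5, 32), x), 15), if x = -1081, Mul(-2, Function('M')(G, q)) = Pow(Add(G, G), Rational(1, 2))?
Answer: Add(-16215, Mul(Rational(-15, 2), Pow(10, Rational(1, 2)))) ≈ -16239.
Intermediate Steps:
Function('M')(G, q) = Mul(Rational(-1, 2), Pow(2, Rational(1, 2)), Pow(G, Rational(1, 2))) (Function('M')(G, q) = Mul(Rational(-1, 2), Pow(Add(G, G), Rational(1, 2))) = Mul(Rational(-1, 2), Pow(Mul(2, G), Rational(1, 2))) = Mul(Rational(-1, 2), Mul(Pow(2, Rational(1, 2)), Pow(G, Rational(1, 2)))) = Mul(Rational(-1, 2), Pow(2, Rational(1, 2)), Pow(G, Rational(1, 2))))
Mul(Add(Function('M')(5, 32), x), 15) = Mul(Add(Mul(Rational(-1, 2), Pow(2, Rational(1, 2)), Pow(5, Rational(1, 2))), -1081), 15) = Mul(Add(Mul(Rational(-1, 2), Pow(10, Rational(1, 2))), -1081), 15) = Mul(Add(-1081, Mul(Rational(-1, 2), Pow(10, Rational(1, 2)))), 15) = Add(-16215, Mul(Rational(-15, 2), Pow(10, Rational(1, 2))))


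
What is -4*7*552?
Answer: -15456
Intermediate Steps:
-4*7*552 = -28*552 = -15456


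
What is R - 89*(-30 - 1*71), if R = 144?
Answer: 9133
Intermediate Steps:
R - 89*(-30 - 1*71) = 144 - 89*(-30 - 1*71) = 144 - 89*(-30 - 71) = 144 - 89*(-101) = 144 + 8989 = 9133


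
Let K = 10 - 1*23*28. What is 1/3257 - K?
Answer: 2064939/3257 ≈ 634.00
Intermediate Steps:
K = -634 (K = 10 - 23*28 = 10 - 644 = -634)
1/3257 - K = 1/3257 - 1*(-634) = 1/3257 + 634 = 2064939/3257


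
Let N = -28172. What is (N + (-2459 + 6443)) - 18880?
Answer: -43068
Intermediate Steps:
(N + (-2459 + 6443)) - 18880 = (-28172 + (-2459 + 6443)) - 18880 = (-28172 + 3984) - 18880 = -24188 - 18880 = -43068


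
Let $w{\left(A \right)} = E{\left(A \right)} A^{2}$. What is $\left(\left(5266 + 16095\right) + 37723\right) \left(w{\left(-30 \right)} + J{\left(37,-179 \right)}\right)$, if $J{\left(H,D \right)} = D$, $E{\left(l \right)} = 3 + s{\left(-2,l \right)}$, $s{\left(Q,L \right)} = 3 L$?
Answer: $-4636853236$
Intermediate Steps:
$E{\left(l \right)} = 3 + 3 l$
$w{\left(A \right)} = A^{2} \left(3 + 3 A\right)$ ($w{\left(A \right)} = \left(3 + 3 A\right) A^{2} = A^{2} \left(3 + 3 A\right)$)
$\left(\left(5266 + 16095\right) + 37723\right) \left(w{\left(-30 \right)} + J{\left(37,-179 \right)}\right) = \left(\left(5266 + 16095\right) + 37723\right) \left(3 \left(-30\right)^{2} \left(1 - 30\right) - 179\right) = \left(21361 + 37723\right) \left(3 \cdot 900 \left(-29\right) - 179\right) = 59084 \left(-78300 - 179\right) = 59084 \left(-78479\right) = -4636853236$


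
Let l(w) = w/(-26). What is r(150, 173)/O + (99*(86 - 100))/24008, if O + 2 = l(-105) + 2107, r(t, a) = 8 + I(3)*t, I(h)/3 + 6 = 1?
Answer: -737737823/658239340 ≈ -1.1208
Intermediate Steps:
I(h) = -15 (I(h) = -18 + 3*1 = -18 + 3 = -15)
l(w) = -w/26 (l(w) = w*(-1/26) = -w/26)
r(t, a) = 8 - 15*t
O = 54835/26 (O = -2 + (-1/26*(-105) + 2107) = -2 + (105/26 + 2107) = -2 + 54887/26 = 54835/26 ≈ 2109.0)
r(150, 173)/O + (99*(86 - 100))/24008 = (8 - 15*150)/(54835/26) + (99*(86 - 100))/24008 = (8 - 2250)*(26/54835) + (99*(-14))*(1/24008) = -2242*26/54835 - 1386*1/24008 = -58292/54835 - 693/12004 = -737737823/658239340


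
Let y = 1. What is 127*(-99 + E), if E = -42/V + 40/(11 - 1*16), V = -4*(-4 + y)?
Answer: -28067/2 ≈ -14034.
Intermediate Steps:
V = 12 (V = -4*(-4 + 1) = -4*(-3) = 12)
E = -23/2 (E = -42/12 + 40/(11 - 1*16) = -42*1/12 + 40/(11 - 16) = -7/2 + 40/(-5) = -7/2 + 40*(-⅕) = -7/2 - 8 = -23/2 ≈ -11.500)
127*(-99 + E) = 127*(-99 - 23/2) = 127*(-221/2) = -28067/2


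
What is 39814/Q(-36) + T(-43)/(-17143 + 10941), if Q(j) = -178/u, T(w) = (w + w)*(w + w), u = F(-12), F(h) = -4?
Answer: 246597306/275989 ≈ 893.50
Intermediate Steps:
u = -4
T(w) = 4*w**2 (T(w) = (2*w)*(2*w) = 4*w**2)
Q(j) = 89/2 (Q(j) = -178/(-4) = -178*(-1/4) = 89/2)
39814/Q(-36) + T(-43)/(-17143 + 10941) = 39814/(89/2) + (4*(-43)**2)/(-17143 + 10941) = 39814*(2/89) + (4*1849)/(-6202) = 79628/89 + 7396*(-1/6202) = 79628/89 - 3698/3101 = 246597306/275989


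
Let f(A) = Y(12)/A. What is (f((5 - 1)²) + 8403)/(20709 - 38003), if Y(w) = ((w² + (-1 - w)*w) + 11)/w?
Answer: -1613375/3320448 ≈ -0.48589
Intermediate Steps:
Y(w) = (11 + w² + w*(-1 - w))/w (Y(w) = ((w² + w*(-1 - w)) + 11)/w = (11 + w² + w*(-1 - w))/w)
f(A) = -1/(12*A) (f(A) = ((11 - 1*12)/12)/A = ((11 - 12)/12)/A = ((1/12)*(-1))/A = -1/(12*A))
(f((5 - 1)²) + 8403)/(20709 - 38003) = (-1/(12*(5 - 1)²) + 8403)/(20709 - 38003) = (-1/(12*(4²)) + 8403)/(-17294) = (-1/12/16 + 8403)*(-1/17294) = (-1/12*1/16 + 8403)*(-1/17294) = (-1/192 + 8403)*(-1/17294) = (1613375/192)*(-1/17294) = -1613375/3320448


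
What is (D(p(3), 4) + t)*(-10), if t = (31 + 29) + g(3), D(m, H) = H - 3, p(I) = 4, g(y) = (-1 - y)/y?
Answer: -1790/3 ≈ -596.67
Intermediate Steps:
g(y) = (-1 - y)/y
D(m, H) = -3 + H
t = 176/3 (t = (31 + 29) + (-1 - 1*3)/3 = 60 + (-1 - 3)/3 = 60 + (1/3)*(-4) = 60 - 4/3 = 176/3 ≈ 58.667)
(D(p(3), 4) + t)*(-10) = ((-3 + 4) + 176/3)*(-10) = (1 + 176/3)*(-10) = (179/3)*(-10) = -1790/3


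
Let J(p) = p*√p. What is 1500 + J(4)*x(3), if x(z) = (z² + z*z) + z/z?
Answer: 1652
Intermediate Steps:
J(p) = p^(3/2)
x(z) = 1 + 2*z² (x(z) = (z² + z²) + 1 = 2*z² + 1 = 1 + 2*z²)
1500 + J(4)*x(3) = 1500 + 4^(3/2)*(1 + 2*3²) = 1500 + 8*(1 + 2*9) = 1500 + 8*(1 + 18) = 1500 + 8*19 = 1500 + 152 = 1652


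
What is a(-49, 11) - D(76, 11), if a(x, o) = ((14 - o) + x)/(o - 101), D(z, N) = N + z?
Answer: -3892/45 ≈ -86.489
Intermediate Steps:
a(x, o) = (14 + x - o)/(-101 + o)
a(-49, 11) - D(76, 11) = (14 - 49 - 1*11)/(-101 + 11) - (11 + 76) = (14 - 49 - 11)/(-90) - 1*87 = -1/90*(-46) - 87 = 23/45 - 87 = -3892/45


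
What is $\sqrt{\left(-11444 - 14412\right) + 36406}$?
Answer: $5 \sqrt{422} \approx 102.71$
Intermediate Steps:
$\sqrt{\left(-11444 - 14412\right) + 36406} = \sqrt{-25856 + 36406} = \sqrt{10550} = 5 \sqrt{422}$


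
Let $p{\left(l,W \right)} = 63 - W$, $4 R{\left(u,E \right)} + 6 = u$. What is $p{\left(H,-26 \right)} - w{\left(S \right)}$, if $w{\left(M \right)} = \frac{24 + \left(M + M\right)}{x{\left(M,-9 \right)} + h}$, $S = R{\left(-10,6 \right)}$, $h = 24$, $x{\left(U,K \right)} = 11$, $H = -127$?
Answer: $\frac{3099}{35} \approx 88.543$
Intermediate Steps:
$R{\left(u,E \right)} = - \frac{3}{2} + \frac{u}{4}$
$S = -4$ ($S = - \frac{3}{2} + \frac{1}{4} \left(-10\right) = - \frac{3}{2} - \frac{5}{2} = -4$)
$w{\left(M \right)} = \frac{24}{35} + \frac{2 M}{35}$ ($w{\left(M \right)} = \frac{24 + \left(M + M\right)}{11 + 24} = \frac{24 + 2 M}{35} = \left(24 + 2 M\right) \frac{1}{35} = \frac{24}{35} + \frac{2 M}{35}$)
$p{\left(H,-26 \right)} - w{\left(S \right)} = \left(63 - -26\right) - \left(\frac{24}{35} + \frac{2}{35} \left(-4\right)\right) = \left(63 + 26\right) - \left(\frac{24}{35} - \frac{8}{35}\right) = 89 - \frac{16}{35} = \frac{3099}{35}$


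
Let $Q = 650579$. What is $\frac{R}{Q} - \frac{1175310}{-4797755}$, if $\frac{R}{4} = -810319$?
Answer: $- \frac{2957243226178}{624263730029} \approx -4.7372$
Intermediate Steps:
$R = -3241276$ ($R = 4 \left(-810319\right) = -3241276$)
$\frac{R}{Q} - \frac{1175310}{-4797755} = - \frac{3241276}{650579} - \frac{1175310}{-4797755} = \left(-3241276\right) \frac{1}{650579} - - \frac{235062}{959551} = - \frac{3241276}{650579} + \frac{235062}{959551} = - \frac{2957243226178}{624263730029}$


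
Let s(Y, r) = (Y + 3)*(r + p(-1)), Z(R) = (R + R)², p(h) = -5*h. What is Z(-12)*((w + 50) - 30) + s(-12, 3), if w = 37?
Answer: 32760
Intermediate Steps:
Z(R) = 4*R² (Z(R) = (2*R)² = 4*R²)
s(Y, r) = (3 + Y)*(5 + r) (s(Y, r) = (Y + 3)*(r - 5*(-1)) = (3 + Y)*(r + 5) = (3 + Y)*(5 + r))
Z(-12)*((w + 50) - 30) + s(-12, 3) = (4*(-12)²)*((37 + 50) - 30) + (15 + 3*3 + 5*(-12) - 12*3) = (4*144)*(87 - 30) + (15 + 9 - 60 - 36) = 576*57 - 72 = 32832 - 72 = 32760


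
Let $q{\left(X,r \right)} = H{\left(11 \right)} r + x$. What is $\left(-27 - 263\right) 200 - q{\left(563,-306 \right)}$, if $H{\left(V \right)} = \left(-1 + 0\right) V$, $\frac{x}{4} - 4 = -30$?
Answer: $-61262$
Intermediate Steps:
$x = -104$ ($x = 16 + 4 \left(-30\right) = 16 - 120 = -104$)
$H{\left(V \right)} = - V$
$q{\left(X,r \right)} = -104 - 11 r$ ($q{\left(X,r \right)} = \left(-1\right) 11 r - 104 = - 11 r - 104 = -104 - 11 r$)
$\left(-27 - 263\right) 200 - q{\left(563,-306 \right)} = \left(-27 - 263\right) 200 - \left(-104 - -3366\right) = \left(-290\right) 200 - \left(-104 + 3366\right) = -58000 - 3262 = -61262$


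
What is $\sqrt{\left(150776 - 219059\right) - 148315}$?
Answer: $i \sqrt{216598} \approx 465.4 i$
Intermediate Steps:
$\sqrt{\left(150776 - 219059\right) - 148315} = \sqrt{-68283 - 148315} = \sqrt{-216598} = i \sqrt{216598}$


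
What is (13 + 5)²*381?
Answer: 123444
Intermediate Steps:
(13 + 5)²*381 = 18²*381 = 324*381 = 123444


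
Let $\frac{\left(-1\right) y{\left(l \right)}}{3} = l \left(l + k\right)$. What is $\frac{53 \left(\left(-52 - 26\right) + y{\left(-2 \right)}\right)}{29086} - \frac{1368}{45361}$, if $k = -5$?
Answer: $- \frac{164142804}{659685023} \approx -0.24882$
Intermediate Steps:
$y{\left(l \right)} = - 3 l \left(-5 + l\right)$ ($y{\left(l \right)} = - 3 l \left(l - 5\right) = - 3 l \left(-5 + l\right)$)
$\frac{53 \left(\left(-52 - 26\right) + y{\left(-2 \right)}\right)}{29086} - \frac{1368}{45361} = \frac{53 \left(\left(-52 - 26\right) + 3 \left(-2\right) \left(5 - -2\right)\right)}{29086} - \frac{1368}{45361} = 53 \left(-78 + 3 \left(-2\right) \left(5 + 2\right)\right) \frac{1}{29086} - \frac{1368}{45361} = 53 \left(-78 + 3 \left(-2\right) 7\right) \frac{1}{29086} - \frac{1368}{45361} = 53 \left(-78 - 42\right) \frac{1}{29086} - \frac{1368}{45361} = 53 \left(-120\right) \frac{1}{29086} - \frac{1368}{45361} = \left(-6360\right) \frac{1}{29086} - \frac{1368}{45361} = - \frac{3180}{14543} - \frac{1368}{45361} = - \frac{164142804}{659685023}$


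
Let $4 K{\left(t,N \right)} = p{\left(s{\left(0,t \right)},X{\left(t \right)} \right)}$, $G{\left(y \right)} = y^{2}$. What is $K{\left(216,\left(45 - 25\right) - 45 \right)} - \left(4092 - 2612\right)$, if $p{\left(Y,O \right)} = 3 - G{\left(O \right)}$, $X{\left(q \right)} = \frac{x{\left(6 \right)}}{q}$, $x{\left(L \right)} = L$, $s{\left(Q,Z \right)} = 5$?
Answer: $- \frac{7668433}{5184} \approx -1479.3$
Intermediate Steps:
$X{\left(q \right)} = \frac{6}{q}$
$p{\left(Y,O \right)} = 3 - O^{2}$
$K{\left(t,N \right)} = \frac{3}{4} - \frac{9}{t^{2}}$ ($K{\left(t,N \right)} = \frac{3 - \left(\frac{6}{t}\right)^{2}}{4} = \frac{3 - \frac{36}{t^{2}}}{4} = \frac{3}{4} - \frac{9}{t^{2}}$)
$K{\left(216,\left(45 - 25\right) - 45 \right)} - \left(4092 - 2612\right) = \left(\frac{3}{4} - \frac{9}{46656}\right) - \left(4092 - 2612\right) = \left(\frac{3}{4} - \frac{1}{5184}\right) - \left(4092 - 2612\right) = \left(\frac{3}{4} - \frac{1}{5184}\right) - 1480 = \frac{3887}{5184} - 1480 = - \frac{7668433}{5184}$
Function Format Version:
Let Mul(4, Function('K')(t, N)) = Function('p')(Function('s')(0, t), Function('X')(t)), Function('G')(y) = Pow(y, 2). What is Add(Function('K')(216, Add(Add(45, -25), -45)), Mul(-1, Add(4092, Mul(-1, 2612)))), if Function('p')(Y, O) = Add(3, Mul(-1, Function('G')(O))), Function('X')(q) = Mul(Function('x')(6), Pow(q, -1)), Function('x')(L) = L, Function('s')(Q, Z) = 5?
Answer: Rational(-7668433, 5184) ≈ -1479.3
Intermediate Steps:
Function('X')(q) = Mul(6, Pow(q, -1))
Function('p')(Y, O) = Add(3, Mul(-1, Pow(O, 2)))
Function('K')(t, N) = Add(Rational(3, 4), Mul(-9, Pow(t, -2))) (Function('K')(t, N) = Mul(Rational(1, 4), Add(3, Mul(-1, Pow(Mul(6, Pow(t, -1)), 2)))) = Mul(Rational(1, 4), Add(3, Mul(-1, Mul(36, Pow(t, -2))))) = Mul(Rational(1, 4), Add(3, Mul(-36, Pow(t, -2)))) = Add(Rational(3, 4), Mul(-9, Pow(t, -2))))
Add(Function('K')(216, Add(Add(45, -25), -45)), Mul(-1, Add(4092, Mul(-1, 2612)))) = Add(Add(Rational(3, 4), Mul(-9, Pow(216, -2))), Mul(-1, Add(4092, Mul(-1, 2612)))) = Add(Add(Rational(3, 4), Mul(-9, Rational(1, 46656))), Mul(-1, Add(4092, -2612))) = Add(Add(Rational(3, 4), Rational(-1, 5184)), Mul(-1, 1480)) = Add(Rational(3887, 5184), -1480) = Rational(-7668433, 5184)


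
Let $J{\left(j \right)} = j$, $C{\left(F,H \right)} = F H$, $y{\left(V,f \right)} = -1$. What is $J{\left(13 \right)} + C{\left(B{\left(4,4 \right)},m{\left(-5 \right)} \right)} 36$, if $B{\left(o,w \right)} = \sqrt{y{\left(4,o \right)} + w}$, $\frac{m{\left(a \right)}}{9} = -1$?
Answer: $13 - 324 \sqrt{3} \approx -548.18$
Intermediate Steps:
$m{\left(a \right)} = -9$ ($m{\left(a \right)} = 9 \left(-1\right) = -9$)
$B{\left(o,w \right)} = \sqrt{-1 + w}$
$J{\left(13 \right)} + C{\left(B{\left(4,4 \right)},m{\left(-5 \right)} \right)} 36 = 13 + \sqrt{-1 + 4} \left(-9\right) 36 = 13 + \sqrt{3} \left(-9\right) 36 = 13 + - 9 \sqrt{3} \cdot 36 = 13 - 324 \sqrt{3}$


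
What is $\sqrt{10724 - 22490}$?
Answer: $i \sqrt{11766} \approx 108.47 i$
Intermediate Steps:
$\sqrt{10724 - 22490} = \sqrt{-11766} = i \sqrt{11766}$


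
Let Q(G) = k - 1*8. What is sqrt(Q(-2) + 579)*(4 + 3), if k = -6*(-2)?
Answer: 7*sqrt(583) ≈ 169.02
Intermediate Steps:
k = 12
Q(G) = 4 (Q(G) = 12 - 1*8 = 12 - 8 = 4)
sqrt(Q(-2) + 579)*(4 + 3) = sqrt(4 + 579)*(4 + 3) = sqrt(583)*7 = 7*sqrt(583)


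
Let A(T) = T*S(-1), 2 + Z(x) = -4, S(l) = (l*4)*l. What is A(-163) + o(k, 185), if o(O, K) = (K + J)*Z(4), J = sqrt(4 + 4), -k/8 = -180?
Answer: -1762 - 12*sqrt(2) ≈ -1779.0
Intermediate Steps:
S(l) = 4*l**2 (S(l) = (4*l)*l = 4*l**2)
Z(x) = -6 (Z(x) = -2 - 4 = -6)
k = 1440 (k = -8*(-180) = 1440)
J = 2*sqrt(2) (J = sqrt(8) = 2*sqrt(2) ≈ 2.8284)
A(T) = 4*T (A(T) = T*(4*(-1)**2) = T*(4*1) = T*4 = 4*T)
o(O, K) = -12*sqrt(2) - 6*K (o(O, K) = (K + 2*sqrt(2))*(-6) = -12*sqrt(2) - 6*K)
A(-163) + o(k, 185) = 4*(-163) + (-12*sqrt(2) - 6*185) = -652 + (-12*sqrt(2) - 1110) = -652 + (-1110 - 12*sqrt(2)) = -1762 - 12*sqrt(2)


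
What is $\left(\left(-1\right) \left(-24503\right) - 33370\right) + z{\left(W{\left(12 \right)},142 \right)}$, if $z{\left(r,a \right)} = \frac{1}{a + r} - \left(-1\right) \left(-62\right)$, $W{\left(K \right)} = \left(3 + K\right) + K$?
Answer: $- \frac{1509000}{169} \approx -8929.0$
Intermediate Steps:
$W{\left(K \right)} = 3 + 2 K$
$z{\left(r,a \right)} = -62 + \frac{1}{a + r}$ ($z{\left(r,a \right)} = \frac{1}{a + r} - 62 = -62 + \frac{1}{a + r}$)
$\left(\left(-1\right) \left(-24503\right) - 33370\right) + z{\left(W{\left(12 \right)},142 \right)} = \left(\left(-1\right) \left(-24503\right) - 33370\right) + \frac{1 - 8804 - 62 \left(3 + 2 \cdot 12\right)}{142 + \left(3 + 2 \cdot 12\right)} = \left(24503 - 33370\right) + \frac{1 - 8804 - 62 \left(3 + 24\right)}{142 + \left(3 + 24\right)} = -8867 + \frac{1 - 8804 - 1674}{142 + 27} = -8867 + \frac{1 - 8804 - 1674}{169} = -8867 + \frac{1}{169} \left(-10477\right) = -8867 - \frac{10477}{169} = - \frac{1509000}{169}$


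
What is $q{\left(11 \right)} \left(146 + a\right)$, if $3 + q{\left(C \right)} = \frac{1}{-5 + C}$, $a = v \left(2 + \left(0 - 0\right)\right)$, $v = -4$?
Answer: $-391$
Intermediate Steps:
$a = -8$ ($a = - 4 \left(2 + \left(0 - 0\right)\right) = - 4 \left(2 + \left(0 + 0\right)\right) = - 4 \left(2 + 0\right) = \left(-4\right) 2 = -8$)
$q{\left(C \right)} = -3 + \frac{1}{-5 + C}$
$q{\left(11 \right)} \left(146 + a\right) = \frac{16 - 33}{-5 + 11} \left(146 - 8\right) = \frac{16 - 33}{6} \cdot 138 = \frac{1}{6} \left(-17\right) 138 = \left(- \frac{17}{6}\right) 138 = -391$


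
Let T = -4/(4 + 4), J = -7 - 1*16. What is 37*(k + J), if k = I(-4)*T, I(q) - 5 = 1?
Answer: -962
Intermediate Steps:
J = -23 (J = -7 - 16 = -23)
I(q) = 6 (I(q) = 5 + 1 = 6)
T = -½ (T = -4/8 = -4*⅛ = -½ ≈ -0.50000)
k = -3 (k = 6*(-½) = -3)
37*(k + J) = 37*(-3 - 23) = 37*(-26) = -962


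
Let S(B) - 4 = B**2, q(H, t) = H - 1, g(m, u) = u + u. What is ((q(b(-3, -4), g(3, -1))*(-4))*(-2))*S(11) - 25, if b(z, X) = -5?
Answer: -6025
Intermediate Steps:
g(m, u) = 2*u
q(H, t) = -1 + H
S(B) = 4 + B**2
((q(b(-3, -4), g(3, -1))*(-4))*(-2))*S(11) - 25 = (((-1 - 5)*(-4))*(-2))*(4 + 11**2) - 25 = (-6*(-4)*(-2))*(4 + 121) - 25 = (24*(-2))*125 - 25 = -48*125 - 25 = -6000 - 25 = -6025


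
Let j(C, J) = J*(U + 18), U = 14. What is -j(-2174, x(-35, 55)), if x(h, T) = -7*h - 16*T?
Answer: 20320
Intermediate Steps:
x(h, T) = -16*T - 7*h
j(C, J) = 32*J (j(C, J) = J*(14 + 18) = J*32 = 32*J)
-j(-2174, x(-35, 55)) = -32*(-16*55 - 7*(-35)) = -32*(-880 + 245) = -32*(-635) = -1*(-20320) = 20320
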